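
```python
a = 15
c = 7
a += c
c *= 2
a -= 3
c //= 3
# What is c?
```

Trace (tracking c):
a = 15  # -> a = 15
c = 7  # -> c = 7
a += c  # -> a = 22
c *= 2  # -> c = 14
a -= 3  # -> a = 19
c //= 3  # -> c = 4

Answer: 4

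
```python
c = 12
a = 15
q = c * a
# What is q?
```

Trace (tracking q):
c = 12  # -> c = 12
a = 15  # -> a = 15
q = c * a  # -> q = 180

Answer: 180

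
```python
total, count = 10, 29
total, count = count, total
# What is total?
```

Answer: 29

Derivation:
Trace (tracking total):
total, count = (10, 29)  # -> total = 10, count = 29
total, count = (count, total)  # -> total = 29, count = 10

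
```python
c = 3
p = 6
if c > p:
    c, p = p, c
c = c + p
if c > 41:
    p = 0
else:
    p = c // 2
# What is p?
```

Answer: 4

Derivation:
Trace (tracking p):
c = 3  # -> c = 3
p = 6  # -> p = 6
if c > p:  # condition is False
c = c + p  # -> c = 9
if c > 41:  # condition is False
else:
    p = c // 2  # -> p = 4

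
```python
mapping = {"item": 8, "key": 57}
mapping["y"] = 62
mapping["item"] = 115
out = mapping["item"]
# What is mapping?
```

Trace (tracking mapping):
mapping = {'item': 8, 'key': 57}  # -> mapping = {'item': 8, 'key': 57}
mapping['y'] = 62  # -> mapping = {'item': 8, 'key': 57, 'y': 62}
mapping['item'] = 115  # -> mapping = {'item': 115, 'key': 57, 'y': 62}
out = mapping['item']  # -> out = 115

Answer: {'item': 115, 'key': 57, 'y': 62}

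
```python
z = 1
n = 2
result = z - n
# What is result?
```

Trace (tracking result):
z = 1  # -> z = 1
n = 2  # -> n = 2
result = z - n  # -> result = -1

Answer: -1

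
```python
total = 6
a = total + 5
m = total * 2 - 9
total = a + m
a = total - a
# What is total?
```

Answer: 14

Derivation:
Trace (tracking total):
total = 6  # -> total = 6
a = total + 5  # -> a = 11
m = total * 2 - 9  # -> m = 3
total = a + m  # -> total = 14
a = total - a  # -> a = 3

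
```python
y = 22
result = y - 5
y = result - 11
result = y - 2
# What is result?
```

Answer: 4

Derivation:
Trace (tracking result):
y = 22  # -> y = 22
result = y - 5  # -> result = 17
y = result - 11  # -> y = 6
result = y - 2  # -> result = 4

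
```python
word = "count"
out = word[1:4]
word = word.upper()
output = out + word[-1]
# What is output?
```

Trace (tracking output):
word = 'count'  # -> word = 'count'
out = word[1:4]  # -> out = 'oun'
word = word.upper()  # -> word = 'COUNT'
output = out + word[-1]  # -> output = 'ounT'

Answer: 'ounT'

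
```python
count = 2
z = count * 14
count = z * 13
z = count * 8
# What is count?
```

Answer: 364

Derivation:
Trace (tracking count):
count = 2  # -> count = 2
z = count * 14  # -> z = 28
count = z * 13  # -> count = 364
z = count * 8  # -> z = 2912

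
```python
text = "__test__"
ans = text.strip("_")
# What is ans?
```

Trace (tracking ans):
text = '__test__'  # -> text = '__test__'
ans = text.strip('_')  # -> ans = 'test'

Answer: 'test'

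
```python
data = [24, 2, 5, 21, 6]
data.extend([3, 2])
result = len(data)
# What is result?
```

Answer: 7

Derivation:
Trace (tracking result):
data = [24, 2, 5, 21, 6]  # -> data = [24, 2, 5, 21, 6]
data.extend([3, 2])  # -> data = [24, 2, 5, 21, 6, 3, 2]
result = len(data)  # -> result = 7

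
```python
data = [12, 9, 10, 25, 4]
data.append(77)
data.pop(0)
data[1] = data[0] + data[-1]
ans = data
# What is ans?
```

Trace (tracking ans):
data = [12, 9, 10, 25, 4]  # -> data = [12, 9, 10, 25, 4]
data.append(77)  # -> data = [12, 9, 10, 25, 4, 77]
data.pop(0)  # -> data = [9, 10, 25, 4, 77]
data[1] = data[0] + data[-1]  # -> data = [9, 86, 25, 4, 77]
ans = data  # -> ans = [9, 86, 25, 4, 77]

Answer: [9, 86, 25, 4, 77]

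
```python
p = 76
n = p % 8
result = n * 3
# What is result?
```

Trace (tracking result):
p = 76  # -> p = 76
n = p % 8  # -> n = 4
result = n * 3  # -> result = 12

Answer: 12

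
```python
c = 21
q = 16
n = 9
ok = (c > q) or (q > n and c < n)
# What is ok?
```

Answer: True

Derivation:
Trace (tracking ok):
c = 21  # -> c = 21
q = 16  # -> q = 16
n = 9  # -> n = 9
ok = c > q or (q > n and c < n)  # -> ok = True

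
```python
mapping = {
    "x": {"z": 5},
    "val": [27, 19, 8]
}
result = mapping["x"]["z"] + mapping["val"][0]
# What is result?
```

Answer: 32

Derivation:
Trace (tracking result):
mapping = {'x': {'z': 5}, 'val': [27, 19, 8]}  # -> mapping = {'x': {'z': 5}, 'val': [27, 19, 8]}
result = mapping['x']['z'] + mapping['val'][0]  # -> result = 32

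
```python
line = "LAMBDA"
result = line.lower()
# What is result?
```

Answer: 'lambda'

Derivation:
Trace (tracking result):
line = 'LAMBDA'  # -> line = 'LAMBDA'
result = line.lower()  # -> result = 'lambda'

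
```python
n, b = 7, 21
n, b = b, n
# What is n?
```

Trace (tracking n):
n, b = (7, 21)  # -> n = 7, b = 21
n, b = (b, n)  # -> n = 21, b = 7

Answer: 21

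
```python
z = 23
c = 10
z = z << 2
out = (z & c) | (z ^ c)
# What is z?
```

Trace (tracking z):
z = 23  # -> z = 23
c = 10  # -> c = 10
z = z << 2  # -> z = 92
out = z & c | z ^ c  # -> out = 94

Answer: 92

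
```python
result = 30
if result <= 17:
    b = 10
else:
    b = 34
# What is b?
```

Trace (tracking b):
result = 30  # -> result = 30
if result <= 17:  # condition is False
else:
    b = 34  # -> b = 34

Answer: 34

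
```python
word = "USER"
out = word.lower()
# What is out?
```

Trace (tracking out):
word = 'USER'  # -> word = 'USER'
out = word.lower()  # -> out = 'user'

Answer: 'user'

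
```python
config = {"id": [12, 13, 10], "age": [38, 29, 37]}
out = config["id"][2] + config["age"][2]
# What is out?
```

Answer: 47

Derivation:
Trace (tracking out):
config = {'id': [12, 13, 10], 'age': [38, 29, 37]}  # -> config = {'id': [12, 13, 10], 'age': [38, 29, 37]}
out = config['id'][2] + config['age'][2]  # -> out = 47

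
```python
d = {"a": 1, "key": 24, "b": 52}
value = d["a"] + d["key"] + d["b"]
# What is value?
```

Answer: 77

Derivation:
Trace (tracking value):
d = {'a': 1, 'key': 24, 'b': 52}  # -> d = {'a': 1, 'key': 24, 'b': 52}
value = d['a'] + d['key'] + d['b']  # -> value = 77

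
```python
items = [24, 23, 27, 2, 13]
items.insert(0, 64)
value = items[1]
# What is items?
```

Answer: [64, 24, 23, 27, 2, 13]

Derivation:
Trace (tracking items):
items = [24, 23, 27, 2, 13]  # -> items = [24, 23, 27, 2, 13]
items.insert(0, 64)  # -> items = [64, 24, 23, 27, 2, 13]
value = items[1]  # -> value = 24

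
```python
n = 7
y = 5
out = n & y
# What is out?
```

Answer: 5

Derivation:
Trace (tracking out):
n = 7  # -> n = 7
y = 5  # -> y = 5
out = n & y  # -> out = 5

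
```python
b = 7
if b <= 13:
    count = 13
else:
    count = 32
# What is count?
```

Answer: 13

Derivation:
Trace (tracking count):
b = 7  # -> b = 7
if b <= 13:  # condition is True
    count = 13  # -> count = 13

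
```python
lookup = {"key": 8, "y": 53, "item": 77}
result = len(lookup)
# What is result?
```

Answer: 3

Derivation:
Trace (tracking result):
lookup = {'key': 8, 'y': 53, 'item': 77}  # -> lookup = {'key': 8, 'y': 53, 'item': 77}
result = len(lookup)  # -> result = 3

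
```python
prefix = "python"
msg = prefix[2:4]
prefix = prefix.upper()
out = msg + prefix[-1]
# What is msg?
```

Trace (tracking msg):
prefix = 'python'  # -> prefix = 'python'
msg = prefix[2:4]  # -> msg = 'th'
prefix = prefix.upper()  # -> prefix = 'PYTHON'
out = msg + prefix[-1]  # -> out = 'thN'

Answer: 'th'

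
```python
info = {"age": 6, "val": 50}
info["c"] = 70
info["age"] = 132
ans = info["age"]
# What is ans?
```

Trace (tracking ans):
info = {'age': 6, 'val': 50}  # -> info = {'age': 6, 'val': 50}
info['c'] = 70  # -> info = {'age': 6, 'val': 50, 'c': 70}
info['age'] = 132  # -> info = {'age': 132, 'val': 50, 'c': 70}
ans = info['age']  # -> ans = 132

Answer: 132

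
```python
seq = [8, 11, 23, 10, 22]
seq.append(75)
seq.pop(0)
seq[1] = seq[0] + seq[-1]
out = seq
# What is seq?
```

Answer: [11, 86, 10, 22, 75]

Derivation:
Trace (tracking seq):
seq = [8, 11, 23, 10, 22]  # -> seq = [8, 11, 23, 10, 22]
seq.append(75)  # -> seq = [8, 11, 23, 10, 22, 75]
seq.pop(0)  # -> seq = [11, 23, 10, 22, 75]
seq[1] = seq[0] + seq[-1]  # -> seq = [11, 86, 10, 22, 75]
out = seq  # -> out = [11, 86, 10, 22, 75]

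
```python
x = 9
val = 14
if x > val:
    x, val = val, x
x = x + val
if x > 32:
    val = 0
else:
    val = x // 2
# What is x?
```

Answer: 23

Derivation:
Trace (tracking x):
x = 9  # -> x = 9
val = 14  # -> val = 14
if x > val:  # condition is False
x = x + val  # -> x = 23
if x > 32:  # condition is False
else:
    val = x // 2  # -> val = 11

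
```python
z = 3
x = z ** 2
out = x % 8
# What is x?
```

Answer: 9

Derivation:
Trace (tracking x):
z = 3  # -> z = 3
x = z ** 2  # -> x = 9
out = x % 8  # -> out = 1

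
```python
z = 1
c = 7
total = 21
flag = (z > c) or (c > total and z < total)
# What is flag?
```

Answer: False

Derivation:
Trace (tracking flag):
z = 1  # -> z = 1
c = 7  # -> c = 7
total = 21  # -> total = 21
flag = z > c or (c > total and z < total)  # -> flag = False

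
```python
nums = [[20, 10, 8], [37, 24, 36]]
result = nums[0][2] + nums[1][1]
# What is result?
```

Trace (tracking result):
nums = [[20, 10, 8], [37, 24, 36]]  # -> nums = [[20, 10, 8], [37, 24, 36]]
result = nums[0][2] + nums[1][1]  # -> result = 32

Answer: 32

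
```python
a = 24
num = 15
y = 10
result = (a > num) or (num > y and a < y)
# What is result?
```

Answer: True

Derivation:
Trace (tracking result):
a = 24  # -> a = 24
num = 15  # -> num = 15
y = 10  # -> y = 10
result = a > num or (num > y and a < y)  # -> result = True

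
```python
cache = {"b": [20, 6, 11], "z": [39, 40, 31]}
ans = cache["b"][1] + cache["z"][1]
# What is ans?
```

Trace (tracking ans):
cache = {'b': [20, 6, 11], 'z': [39, 40, 31]}  # -> cache = {'b': [20, 6, 11], 'z': [39, 40, 31]}
ans = cache['b'][1] + cache['z'][1]  # -> ans = 46

Answer: 46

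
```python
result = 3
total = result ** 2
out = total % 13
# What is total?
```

Answer: 9

Derivation:
Trace (tracking total):
result = 3  # -> result = 3
total = result ** 2  # -> total = 9
out = total % 13  # -> out = 9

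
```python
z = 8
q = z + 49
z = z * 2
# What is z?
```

Answer: 16

Derivation:
Trace (tracking z):
z = 8  # -> z = 8
q = z + 49  # -> q = 57
z = z * 2  # -> z = 16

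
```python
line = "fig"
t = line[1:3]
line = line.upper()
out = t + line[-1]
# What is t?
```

Answer: 'ig'

Derivation:
Trace (tracking t):
line = 'fig'  # -> line = 'fig'
t = line[1:3]  # -> t = 'ig'
line = line.upper()  # -> line = 'FIG'
out = t + line[-1]  # -> out = 'igG'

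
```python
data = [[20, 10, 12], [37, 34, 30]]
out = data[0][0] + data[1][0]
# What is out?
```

Answer: 57

Derivation:
Trace (tracking out):
data = [[20, 10, 12], [37, 34, 30]]  # -> data = [[20, 10, 12], [37, 34, 30]]
out = data[0][0] + data[1][0]  # -> out = 57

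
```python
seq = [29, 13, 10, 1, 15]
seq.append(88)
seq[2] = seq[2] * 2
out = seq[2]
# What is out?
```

Trace (tracking out):
seq = [29, 13, 10, 1, 15]  # -> seq = [29, 13, 10, 1, 15]
seq.append(88)  # -> seq = [29, 13, 10, 1, 15, 88]
seq[2] = seq[2] * 2  # -> seq = [29, 13, 20, 1, 15, 88]
out = seq[2]  # -> out = 20

Answer: 20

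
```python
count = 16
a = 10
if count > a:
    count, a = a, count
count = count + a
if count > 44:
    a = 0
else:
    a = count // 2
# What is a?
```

Answer: 13

Derivation:
Trace (tracking a):
count = 16  # -> count = 16
a = 10  # -> a = 10
if count > a:  # condition is True
    count, a = (a, count)  # -> count = 10, a = 16
count = count + a  # -> count = 26
if count > 44:  # condition is False
else:
    a = count // 2  # -> a = 13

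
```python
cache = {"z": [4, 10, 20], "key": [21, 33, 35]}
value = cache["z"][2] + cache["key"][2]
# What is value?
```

Trace (tracking value):
cache = {'z': [4, 10, 20], 'key': [21, 33, 35]}  # -> cache = {'z': [4, 10, 20], 'key': [21, 33, 35]}
value = cache['z'][2] + cache['key'][2]  # -> value = 55

Answer: 55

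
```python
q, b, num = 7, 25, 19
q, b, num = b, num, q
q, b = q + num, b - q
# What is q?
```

Answer: 32

Derivation:
Trace (tracking q):
q, b, num = (7, 25, 19)  # -> q = 7, b = 25, num = 19
q, b, num = (b, num, q)  # -> q = 25, b = 19, num = 7
q, b = (q + num, b - q)  # -> q = 32, b = -6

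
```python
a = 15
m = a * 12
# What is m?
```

Answer: 180

Derivation:
Trace (tracking m):
a = 15  # -> a = 15
m = a * 12  # -> m = 180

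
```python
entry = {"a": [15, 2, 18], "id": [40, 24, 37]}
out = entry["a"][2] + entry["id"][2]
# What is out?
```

Answer: 55

Derivation:
Trace (tracking out):
entry = {'a': [15, 2, 18], 'id': [40, 24, 37]}  # -> entry = {'a': [15, 2, 18], 'id': [40, 24, 37]}
out = entry['a'][2] + entry['id'][2]  # -> out = 55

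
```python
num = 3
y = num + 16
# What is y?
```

Trace (tracking y):
num = 3  # -> num = 3
y = num + 16  # -> y = 19

Answer: 19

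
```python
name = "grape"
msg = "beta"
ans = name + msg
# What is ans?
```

Answer: 'grapebeta'

Derivation:
Trace (tracking ans):
name = 'grape'  # -> name = 'grape'
msg = 'beta'  # -> msg = 'beta'
ans = name + msg  # -> ans = 'grapebeta'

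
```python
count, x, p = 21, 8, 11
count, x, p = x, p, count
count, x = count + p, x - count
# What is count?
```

Answer: 29

Derivation:
Trace (tracking count):
count, x, p = (21, 8, 11)  # -> count = 21, x = 8, p = 11
count, x, p = (x, p, count)  # -> count = 8, x = 11, p = 21
count, x = (count + p, x - count)  # -> count = 29, x = 3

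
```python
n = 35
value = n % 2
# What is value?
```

Trace (tracking value):
n = 35  # -> n = 35
value = n % 2  # -> value = 1

Answer: 1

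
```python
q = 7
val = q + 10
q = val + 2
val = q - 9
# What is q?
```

Trace (tracking q):
q = 7  # -> q = 7
val = q + 10  # -> val = 17
q = val + 2  # -> q = 19
val = q - 9  # -> val = 10

Answer: 19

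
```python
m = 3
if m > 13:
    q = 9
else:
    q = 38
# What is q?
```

Trace (tracking q):
m = 3  # -> m = 3
if m > 13:  # condition is False
else:
    q = 38  # -> q = 38

Answer: 38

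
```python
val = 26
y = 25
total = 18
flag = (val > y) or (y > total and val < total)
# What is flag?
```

Answer: True

Derivation:
Trace (tracking flag):
val = 26  # -> val = 26
y = 25  # -> y = 25
total = 18  # -> total = 18
flag = val > y or (y > total and val < total)  # -> flag = True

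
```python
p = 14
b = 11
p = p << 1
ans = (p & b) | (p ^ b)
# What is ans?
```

Trace (tracking ans):
p = 14  # -> p = 14
b = 11  # -> b = 11
p = p << 1  # -> p = 28
ans = p & b | p ^ b  # -> ans = 31

Answer: 31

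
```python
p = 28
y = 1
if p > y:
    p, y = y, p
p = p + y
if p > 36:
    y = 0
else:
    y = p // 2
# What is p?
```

Trace (tracking p):
p = 28  # -> p = 28
y = 1  # -> y = 1
if p > y:  # condition is True
    p, y = (y, p)  # -> p = 1, y = 28
p = p + y  # -> p = 29
if p > 36:  # condition is False
else:
    y = p // 2  # -> y = 14

Answer: 29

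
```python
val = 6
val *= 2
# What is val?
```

Trace (tracking val):
val = 6  # -> val = 6
val *= 2  # -> val = 12

Answer: 12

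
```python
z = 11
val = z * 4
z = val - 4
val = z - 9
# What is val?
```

Answer: 31

Derivation:
Trace (tracking val):
z = 11  # -> z = 11
val = z * 4  # -> val = 44
z = val - 4  # -> z = 40
val = z - 9  # -> val = 31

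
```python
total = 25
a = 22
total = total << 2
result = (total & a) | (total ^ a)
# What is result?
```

Trace (tracking result):
total = 25  # -> total = 25
a = 22  # -> a = 22
total = total << 2  # -> total = 100
result = total & a | total ^ a  # -> result = 118

Answer: 118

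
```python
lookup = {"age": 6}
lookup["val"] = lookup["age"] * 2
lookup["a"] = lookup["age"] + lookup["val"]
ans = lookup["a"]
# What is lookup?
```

Answer: {'age': 6, 'val': 12, 'a': 18}

Derivation:
Trace (tracking lookup):
lookup = {'age': 6}  # -> lookup = {'age': 6}
lookup['val'] = lookup['age'] * 2  # -> lookup = {'age': 6, 'val': 12}
lookup['a'] = lookup['age'] + lookup['val']  # -> lookup = {'age': 6, 'val': 12, 'a': 18}
ans = lookup['a']  # -> ans = 18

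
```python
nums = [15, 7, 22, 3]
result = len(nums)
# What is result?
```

Trace (tracking result):
nums = [15, 7, 22, 3]  # -> nums = [15, 7, 22, 3]
result = len(nums)  # -> result = 4

Answer: 4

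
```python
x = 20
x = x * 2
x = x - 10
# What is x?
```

Answer: 30

Derivation:
Trace (tracking x):
x = 20  # -> x = 20
x = x * 2  # -> x = 40
x = x - 10  # -> x = 30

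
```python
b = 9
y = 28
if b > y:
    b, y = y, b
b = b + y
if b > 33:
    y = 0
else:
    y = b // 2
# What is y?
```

Trace (tracking y):
b = 9  # -> b = 9
y = 28  # -> y = 28
if b > y:  # condition is False
b = b + y  # -> b = 37
if b > 33:  # condition is True
    y = 0  # -> y = 0

Answer: 0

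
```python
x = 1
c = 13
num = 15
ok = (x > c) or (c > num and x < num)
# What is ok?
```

Trace (tracking ok):
x = 1  # -> x = 1
c = 13  # -> c = 13
num = 15  # -> num = 15
ok = x > c or (c > num and x < num)  # -> ok = False

Answer: False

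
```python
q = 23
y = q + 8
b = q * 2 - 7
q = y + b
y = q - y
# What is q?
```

Trace (tracking q):
q = 23  # -> q = 23
y = q + 8  # -> y = 31
b = q * 2 - 7  # -> b = 39
q = y + b  # -> q = 70
y = q - y  # -> y = 39

Answer: 70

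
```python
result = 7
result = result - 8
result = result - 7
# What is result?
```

Trace (tracking result):
result = 7  # -> result = 7
result = result - 8  # -> result = -1
result = result - 7  # -> result = -8

Answer: -8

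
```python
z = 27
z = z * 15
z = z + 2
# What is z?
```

Trace (tracking z):
z = 27  # -> z = 27
z = z * 15  # -> z = 405
z = z + 2  # -> z = 407

Answer: 407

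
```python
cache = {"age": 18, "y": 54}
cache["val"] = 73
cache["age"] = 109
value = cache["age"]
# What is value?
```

Trace (tracking value):
cache = {'age': 18, 'y': 54}  # -> cache = {'age': 18, 'y': 54}
cache['val'] = 73  # -> cache = {'age': 18, 'y': 54, 'val': 73}
cache['age'] = 109  # -> cache = {'age': 109, 'y': 54, 'val': 73}
value = cache['age']  # -> value = 109

Answer: 109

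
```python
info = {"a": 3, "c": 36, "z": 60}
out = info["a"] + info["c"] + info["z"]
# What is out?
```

Trace (tracking out):
info = {'a': 3, 'c': 36, 'z': 60}  # -> info = {'a': 3, 'c': 36, 'z': 60}
out = info['a'] + info['c'] + info['z']  # -> out = 99

Answer: 99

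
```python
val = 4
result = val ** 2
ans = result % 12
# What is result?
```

Answer: 16

Derivation:
Trace (tracking result):
val = 4  # -> val = 4
result = val ** 2  # -> result = 16
ans = result % 12  # -> ans = 4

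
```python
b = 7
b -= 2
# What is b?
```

Answer: 5

Derivation:
Trace (tracking b):
b = 7  # -> b = 7
b -= 2  # -> b = 5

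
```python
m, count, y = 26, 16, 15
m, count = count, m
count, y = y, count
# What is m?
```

Trace (tracking m):
m, count, y = (26, 16, 15)  # -> m = 26, count = 16, y = 15
m, count = (count, m)  # -> m = 16, count = 26
count, y = (y, count)  # -> count = 15, y = 26

Answer: 16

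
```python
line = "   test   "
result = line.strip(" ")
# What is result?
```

Answer: 'test'

Derivation:
Trace (tracking result):
line = '   test   '  # -> line = '   test   '
result = line.strip(' ')  # -> result = 'test'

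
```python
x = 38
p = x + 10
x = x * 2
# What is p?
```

Answer: 48

Derivation:
Trace (tracking p):
x = 38  # -> x = 38
p = x + 10  # -> p = 48
x = x * 2  # -> x = 76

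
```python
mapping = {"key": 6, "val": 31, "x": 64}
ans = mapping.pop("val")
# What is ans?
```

Answer: 31

Derivation:
Trace (tracking ans):
mapping = {'key': 6, 'val': 31, 'x': 64}  # -> mapping = {'key': 6, 'val': 31, 'x': 64}
ans = mapping.pop('val')  # -> ans = 31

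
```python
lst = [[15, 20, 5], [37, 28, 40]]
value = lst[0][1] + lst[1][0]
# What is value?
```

Answer: 57

Derivation:
Trace (tracking value):
lst = [[15, 20, 5], [37, 28, 40]]  # -> lst = [[15, 20, 5], [37, 28, 40]]
value = lst[0][1] + lst[1][0]  # -> value = 57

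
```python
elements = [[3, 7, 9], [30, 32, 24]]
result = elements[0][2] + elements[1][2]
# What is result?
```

Trace (tracking result):
elements = [[3, 7, 9], [30, 32, 24]]  # -> elements = [[3, 7, 9], [30, 32, 24]]
result = elements[0][2] + elements[1][2]  # -> result = 33

Answer: 33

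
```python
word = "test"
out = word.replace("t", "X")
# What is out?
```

Answer: 'XesX'

Derivation:
Trace (tracking out):
word = 'test'  # -> word = 'test'
out = word.replace('t', 'X')  # -> out = 'XesX'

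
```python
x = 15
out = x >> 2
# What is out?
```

Trace (tracking out):
x = 15  # -> x = 15
out = x >> 2  # -> out = 3

Answer: 3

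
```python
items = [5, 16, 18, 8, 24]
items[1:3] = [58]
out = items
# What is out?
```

Trace (tracking out):
items = [5, 16, 18, 8, 24]  # -> items = [5, 16, 18, 8, 24]
items[1:3] = [58]  # -> items = [5, 58, 8, 24]
out = items  # -> out = [5, 58, 8, 24]

Answer: [5, 58, 8, 24]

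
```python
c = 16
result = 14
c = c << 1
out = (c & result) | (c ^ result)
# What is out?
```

Trace (tracking out):
c = 16  # -> c = 16
result = 14  # -> result = 14
c = c << 1  # -> c = 32
out = c & result | c ^ result  # -> out = 46

Answer: 46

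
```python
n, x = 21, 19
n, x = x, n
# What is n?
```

Answer: 19

Derivation:
Trace (tracking n):
n, x = (21, 19)  # -> n = 21, x = 19
n, x = (x, n)  # -> n = 19, x = 21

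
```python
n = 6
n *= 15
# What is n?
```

Trace (tracking n):
n = 6  # -> n = 6
n *= 15  # -> n = 90

Answer: 90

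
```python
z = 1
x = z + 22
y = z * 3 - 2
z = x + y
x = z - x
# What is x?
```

Trace (tracking x):
z = 1  # -> z = 1
x = z + 22  # -> x = 23
y = z * 3 - 2  # -> y = 1
z = x + y  # -> z = 24
x = z - x  # -> x = 1

Answer: 1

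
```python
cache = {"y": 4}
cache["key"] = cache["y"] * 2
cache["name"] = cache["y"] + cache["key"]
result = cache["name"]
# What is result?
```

Answer: 12

Derivation:
Trace (tracking result):
cache = {'y': 4}  # -> cache = {'y': 4}
cache['key'] = cache['y'] * 2  # -> cache = {'y': 4, 'key': 8}
cache['name'] = cache['y'] + cache['key']  # -> cache = {'y': 4, 'key': 8, 'name': 12}
result = cache['name']  # -> result = 12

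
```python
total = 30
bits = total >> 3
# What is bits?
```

Answer: 3

Derivation:
Trace (tracking bits):
total = 30  # -> total = 30
bits = total >> 3  # -> bits = 3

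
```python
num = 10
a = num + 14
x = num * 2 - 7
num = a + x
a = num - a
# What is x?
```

Answer: 13

Derivation:
Trace (tracking x):
num = 10  # -> num = 10
a = num + 14  # -> a = 24
x = num * 2 - 7  # -> x = 13
num = a + x  # -> num = 37
a = num - a  # -> a = 13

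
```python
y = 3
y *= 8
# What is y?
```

Trace (tracking y):
y = 3  # -> y = 3
y *= 8  # -> y = 24

Answer: 24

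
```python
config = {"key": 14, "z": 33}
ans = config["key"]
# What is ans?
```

Trace (tracking ans):
config = {'key': 14, 'z': 33}  # -> config = {'key': 14, 'z': 33}
ans = config['key']  # -> ans = 14

Answer: 14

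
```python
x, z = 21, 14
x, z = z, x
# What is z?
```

Trace (tracking z):
x, z = (21, 14)  # -> x = 21, z = 14
x, z = (z, x)  # -> x = 14, z = 21

Answer: 21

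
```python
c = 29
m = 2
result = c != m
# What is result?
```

Trace (tracking result):
c = 29  # -> c = 29
m = 2  # -> m = 2
result = c != m  # -> result = True

Answer: True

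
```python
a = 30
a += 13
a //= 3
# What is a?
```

Trace (tracking a):
a = 30  # -> a = 30
a += 13  # -> a = 43
a //= 3  # -> a = 14

Answer: 14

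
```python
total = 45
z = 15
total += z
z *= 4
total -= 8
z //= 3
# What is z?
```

Trace (tracking z):
total = 45  # -> total = 45
z = 15  # -> z = 15
total += z  # -> total = 60
z *= 4  # -> z = 60
total -= 8  # -> total = 52
z //= 3  # -> z = 20

Answer: 20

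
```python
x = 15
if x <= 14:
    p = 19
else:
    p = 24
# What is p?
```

Trace (tracking p):
x = 15  # -> x = 15
if x <= 14:  # condition is False
else:
    p = 24  # -> p = 24

Answer: 24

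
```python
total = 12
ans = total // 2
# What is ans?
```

Answer: 6

Derivation:
Trace (tracking ans):
total = 12  # -> total = 12
ans = total // 2  # -> ans = 6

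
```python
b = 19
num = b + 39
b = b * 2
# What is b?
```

Trace (tracking b):
b = 19  # -> b = 19
num = b + 39  # -> num = 58
b = b * 2  # -> b = 38

Answer: 38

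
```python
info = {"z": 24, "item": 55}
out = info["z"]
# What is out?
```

Trace (tracking out):
info = {'z': 24, 'item': 55}  # -> info = {'z': 24, 'item': 55}
out = info['z']  # -> out = 24

Answer: 24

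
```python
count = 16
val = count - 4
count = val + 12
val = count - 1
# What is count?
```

Trace (tracking count):
count = 16  # -> count = 16
val = count - 4  # -> val = 12
count = val + 12  # -> count = 24
val = count - 1  # -> val = 23

Answer: 24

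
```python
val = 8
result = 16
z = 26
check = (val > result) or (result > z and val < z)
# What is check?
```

Trace (tracking check):
val = 8  # -> val = 8
result = 16  # -> result = 16
z = 26  # -> z = 26
check = val > result or (result > z and val < z)  # -> check = False

Answer: False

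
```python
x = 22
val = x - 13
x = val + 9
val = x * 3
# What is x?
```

Answer: 18

Derivation:
Trace (tracking x):
x = 22  # -> x = 22
val = x - 13  # -> val = 9
x = val + 9  # -> x = 18
val = x * 3  # -> val = 54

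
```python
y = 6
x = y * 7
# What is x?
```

Answer: 42

Derivation:
Trace (tracking x):
y = 6  # -> y = 6
x = y * 7  # -> x = 42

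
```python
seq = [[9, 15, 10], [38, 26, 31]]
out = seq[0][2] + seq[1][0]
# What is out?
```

Answer: 48

Derivation:
Trace (tracking out):
seq = [[9, 15, 10], [38, 26, 31]]  # -> seq = [[9, 15, 10], [38, 26, 31]]
out = seq[0][2] + seq[1][0]  # -> out = 48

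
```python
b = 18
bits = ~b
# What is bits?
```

Answer: -19

Derivation:
Trace (tracking bits):
b = 18  # -> b = 18
bits = ~b  # -> bits = -19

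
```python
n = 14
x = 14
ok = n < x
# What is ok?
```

Answer: False

Derivation:
Trace (tracking ok):
n = 14  # -> n = 14
x = 14  # -> x = 14
ok = n < x  # -> ok = False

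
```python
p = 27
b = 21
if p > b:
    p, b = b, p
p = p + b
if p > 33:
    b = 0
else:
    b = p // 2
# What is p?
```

Answer: 48

Derivation:
Trace (tracking p):
p = 27  # -> p = 27
b = 21  # -> b = 21
if p > b:  # condition is True
    p, b = (b, p)  # -> p = 21, b = 27
p = p + b  # -> p = 48
if p > 33:  # condition is True
    b = 0  # -> b = 0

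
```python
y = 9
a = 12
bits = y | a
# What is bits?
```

Trace (tracking bits):
y = 9  # -> y = 9
a = 12  # -> a = 12
bits = y | a  # -> bits = 13

Answer: 13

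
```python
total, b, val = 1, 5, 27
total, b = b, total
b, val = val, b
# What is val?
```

Answer: 1

Derivation:
Trace (tracking val):
total, b, val = (1, 5, 27)  # -> total = 1, b = 5, val = 27
total, b = (b, total)  # -> total = 5, b = 1
b, val = (val, b)  # -> b = 27, val = 1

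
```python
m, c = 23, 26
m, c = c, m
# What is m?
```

Answer: 26

Derivation:
Trace (tracking m):
m, c = (23, 26)  # -> m = 23, c = 26
m, c = (c, m)  # -> m = 26, c = 23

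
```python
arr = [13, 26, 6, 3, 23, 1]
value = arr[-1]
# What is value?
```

Answer: 1

Derivation:
Trace (tracking value):
arr = [13, 26, 6, 3, 23, 1]  # -> arr = [13, 26, 6, 3, 23, 1]
value = arr[-1]  # -> value = 1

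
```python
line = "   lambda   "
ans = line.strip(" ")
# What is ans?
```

Answer: 'lambda'

Derivation:
Trace (tracking ans):
line = '   lambda   '  # -> line = '   lambda   '
ans = line.strip(' ')  # -> ans = 'lambda'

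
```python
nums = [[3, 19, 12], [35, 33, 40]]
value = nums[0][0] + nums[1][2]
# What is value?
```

Answer: 43

Derivation:
Trace (tracking value):
nums = [[3, 19, 12], [35, 33, 40]]  # -> nums = [[3, 19, 12], [35, 33, 40]]
value = nums[0][0] + nums[1][2]  # -> value = 43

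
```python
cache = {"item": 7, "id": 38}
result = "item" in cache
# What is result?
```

Answer: True

Derivation:
Trace (tracking result):
cache = {'item': 7, 'id': 38}  # -> cache = {'item': 7, 'id': 38}
result = 'item' in cache  # -> result = True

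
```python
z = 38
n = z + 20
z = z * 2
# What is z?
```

Trace (tracking z):
z = 38  # -> z = 38
n = z + 20  # -> n = 58
z = z * 2  # -> z = 76

Answer: 76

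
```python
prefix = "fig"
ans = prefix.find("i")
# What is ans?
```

Answer: 1

Derivation:
Trace (tracking ans):
prefix = 'fig'  # -> prefix = 'fig'
ans = prefix.find('i')  # -> ans = 1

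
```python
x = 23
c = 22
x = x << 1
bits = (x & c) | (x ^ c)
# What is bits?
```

Answer: 62

Derivation:
Trace (tracking bits):
x = 23  # -> x = 23
c = 22  # -> c = 22
x = x << 1  # -> x = 46
bits = x & c | x ^ c  # -> bits = 62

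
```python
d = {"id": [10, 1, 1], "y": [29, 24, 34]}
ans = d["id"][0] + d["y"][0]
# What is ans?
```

Answer: 39

Derivation:
Trace (tracking ans):
d = {'id': [10, 1, 1], 'y': [29, 24, 34]}  # -> d = {'id': [10, 1, 1], 'y': [29, 24, 34]}
ans = d['id'][0] + d['y'][0]  # -> ans = 39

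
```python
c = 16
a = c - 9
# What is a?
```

Answer: 7

Derivation:
Trace (tracking a):
c = 16  # -> c = 16
a = c - 9  # -> a = 7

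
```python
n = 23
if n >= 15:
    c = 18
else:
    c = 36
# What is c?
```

Trace (tracking c):
n = 23  # -> n = 23
if n >= 15:  # condition is True
    c = 18  # -> c = 18

Answer: 18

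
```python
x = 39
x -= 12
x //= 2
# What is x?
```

Answer: 13

Derivation:
Trace (tracking x):
x = 39  # -> x = 39
x -= 12  # -> x = 27
x //= 2  # -> x = 13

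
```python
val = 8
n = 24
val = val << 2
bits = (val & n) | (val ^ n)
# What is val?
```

Answer: 32

Derivation:
Trace (tracking val):
val = 8  # -> val = 8
n = 24  # -> n = 24
val = val << 2  # -> val = 32
bits = val & n | val ^ n  # -> bits = 56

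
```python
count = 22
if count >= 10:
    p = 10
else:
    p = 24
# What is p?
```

Trace (tracking p):
count = 22  # -> count = 22
if count >= 10:  # condition is True
    p = 10  # -> p = 10

Answer: 10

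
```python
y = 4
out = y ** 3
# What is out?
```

Trace (tracking out):
y = 4  # -> y = 4
out = y ** 3  # -> out = 64

Answer: 64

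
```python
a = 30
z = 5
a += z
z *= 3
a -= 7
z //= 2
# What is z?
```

Answer: 7

Derivation:
Trace (tracking z):
a = 30  # -> a = 30
z = 5  # -> z = 5
a += z  # -> a = 35
z *= 3  # -> z = 15
a -= 7  # -> a = 28
z //= 2  # -> z = 7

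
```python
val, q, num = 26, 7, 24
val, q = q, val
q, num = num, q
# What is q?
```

Answer: 24

Derivation:
Trace (tracking q):
val, q, num = (26, 7, 24)  # -> val = 26, q = 7, num = 24
val, q = (q, val)  # -> val = 7, q = 26
q, num = (num, q)  # -> q = 24, num = 26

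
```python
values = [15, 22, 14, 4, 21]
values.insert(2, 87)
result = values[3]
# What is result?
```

Answer: 14

Derivation:
Trace (tracking result):
values = [15, 22, 14, 4, 21]  # -> values = [15, 22, 14, 4, 21]
values.insert(2, 87)  # -> values = [15, 22, 87, 14, 4, 21]
result = values[3]  # -> result = 14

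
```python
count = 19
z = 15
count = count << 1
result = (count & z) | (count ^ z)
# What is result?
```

Trace (tracking result):
count = 19  # -> count = 19
z = 15  # -> z = 15
count = count << 1  # -> count = 38
result = count & z | count ^ z  # -> result = 47

Answer: 47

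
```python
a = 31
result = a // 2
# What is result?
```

Answer: 15

Derivation:
Trace (tracking result):
a = 31  # -> a = 31
result = a // 2  # -> result = 15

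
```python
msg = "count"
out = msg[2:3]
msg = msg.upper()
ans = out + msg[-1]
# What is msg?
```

Answer: 'COUNT'

Derivation:
Trace (tracking msg):
msg = 'count'  # -> msg = 'count'
out = msg[2:3]  # -> out = 'u'
msg = msg.upper()  # -> msg = 'COUNT'
ans = out + msg[-1]  # -> ans = 'uT'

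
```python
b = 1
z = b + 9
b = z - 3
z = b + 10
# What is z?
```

Trace (tracking z):
b = 1  # -> b = 1
z = b + 9  # -> z = 10
b = z - 3  # -> b = 7
z = b + 10  # -> z = 17

Answer: 17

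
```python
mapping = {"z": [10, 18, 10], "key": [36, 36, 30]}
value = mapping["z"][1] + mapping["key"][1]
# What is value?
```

Trace (tracking value):
mapping = {'z': [10, 18, 10], 'key': [36, 36, 30]}  # -> mapping = {'z': [10, 18, 10], 'key': [36, 36, 30]}
value = mapping['z'][1] + mapping['key'][1]  # -> value = 54

Answer: 54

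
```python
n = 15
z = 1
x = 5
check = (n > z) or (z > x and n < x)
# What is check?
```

Trace (tracking check):
n = 15  # -> n = 15
z = 1  # -> z = 1
x = 5  # -> x = 5
check = n > z or (z > x and n < x)  # -> check = True

Answer: True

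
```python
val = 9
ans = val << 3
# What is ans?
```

Trace (tracking ans):
val = 9  # -> val = 9
ans = val << 3  # -> ans = 72

Answer: 72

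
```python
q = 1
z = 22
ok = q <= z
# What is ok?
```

Answer: True

Derivation:
Trace (tracking ok):
q = 1  # -> q = 1
z = 22  # -> z = 22
ok = q <= z  # -> ok = True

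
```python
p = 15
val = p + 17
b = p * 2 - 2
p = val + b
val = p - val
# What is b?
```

Trace (tracking b):
p = 15  # -> p = 15
val = p + 17  # -> val = 32
b = p * 2 - 2  # -> b = 28
p = val + b  # -> p = 60
val = p - val  # -> val = 28

Answer: 28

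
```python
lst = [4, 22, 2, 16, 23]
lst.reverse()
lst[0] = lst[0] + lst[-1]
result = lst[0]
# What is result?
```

Trace (tracking result):
lst = [4, 22, 2, 16, 23]  # -> lst = [4, 22, 2, 16, 23]
lst.reverse()  # -> lst = [23, 16, 2, 22, 4]
lst[0] = lst[0] + lst[-1]  # -> lst = [27, 16, 2, 22, 4]
result = lst[0]  # -> result = 27

Answer: 27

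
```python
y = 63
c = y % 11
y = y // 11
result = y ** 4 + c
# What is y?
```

Answer: 5

Derivation:
Trace (tracking y):
y = 63  # -> y = 63
c = y % 11  # -> c = 8
y = y // 11  # -> y = 5
result = y ** 4 + c  # -> result = 633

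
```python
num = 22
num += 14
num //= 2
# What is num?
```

Answer: 18

Derivation:
Trace (tracking num):
num = 22  # -> num = 22
num += 14  # -> num = 36
num //= 2  # -> num = 18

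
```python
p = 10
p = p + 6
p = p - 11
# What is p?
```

Answer: 5

Derivation:
Trace (tracking p):
p = 10  # -> p = 10
p = p + 6  # -> p = 16
p = p - 11  # -> p = 5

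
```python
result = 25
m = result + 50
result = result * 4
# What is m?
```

Answer: 75

Derivation:
Trace (tracking m):
result = 25  # -> result = 25
m = result + 50  # -> m = 75
result = result * 4  # -> result = 100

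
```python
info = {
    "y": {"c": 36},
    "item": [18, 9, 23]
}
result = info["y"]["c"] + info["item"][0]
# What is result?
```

Answer: 54

Derivation:
Trace (tracking result):
info = {'y': {'c': 36}, 'item': [18, 9, 23]}  # -> info = {'y': {'c': 36}, 'item': [18, 9, 23]}
result = info['y']['c'] + info['item'][0]  # -> result = 54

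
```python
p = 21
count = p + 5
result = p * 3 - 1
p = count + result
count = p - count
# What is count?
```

Trace (tracking count):
p = 21  # -> p = 21
count = p + 5  # -> count = 26
result = p * 3 - 1  # -> result = 62
p = count + result  # -> p = 88
count = p - count  # -> count = 62

Answer: 62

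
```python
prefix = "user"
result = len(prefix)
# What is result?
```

Answer: 4

Derivation:
Trace (tracking result):
prefix = 'user'  # -> prefix = 'user'
result = len(prefix)  # -> result = 4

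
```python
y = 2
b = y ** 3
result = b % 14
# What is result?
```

Trace (tracking result):
y = 2  # -> y = 2
b = y ** 3  # -> b = 8
result = b % 14  # -> result = 8

Answer: 8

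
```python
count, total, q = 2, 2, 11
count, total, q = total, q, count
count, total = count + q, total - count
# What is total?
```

Trace (tracking total):
count, total, q = (2, 2, 11)  # -> count = 2, total = 2, q = 11
count, total, q = (total, q, count)  # -> count = 2, total = 11, q = 2
count, total = (count + q, total - count)  # -> count = 4, total = 9

Answer: 9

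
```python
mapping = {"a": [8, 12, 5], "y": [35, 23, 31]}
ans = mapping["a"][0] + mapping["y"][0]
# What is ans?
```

Answer: 43

Derivation:
Trace (tracking ans):
mapping = {'a': [8, 12, 5], 'y': [35, 23, 31]}  # -> mapping = {'a': [8, 12, 5], 'y': [35, 23, 31]}
ans = mapping['a'][0] + mapping['y'][0]  # -> ans = 43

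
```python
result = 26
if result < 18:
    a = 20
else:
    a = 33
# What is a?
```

Answer: 33

Derivation:
Trace (tracking a):
result = 26  # -> result = 26
if result < 18:  # condition is False
else:
    a = 33  # -> a = 33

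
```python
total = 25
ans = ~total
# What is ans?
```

Answer: -26

Derivation:
Trace (tracking ans):
total = 25  # -> total = 25
ans = ~total  # -> ans = -26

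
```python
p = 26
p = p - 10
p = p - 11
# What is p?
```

Answer: 5

Derivation:
Trace (tracking p):
p = 26  # -> p = 26
p = p - 10  # -> p = 16
p = p - 11  # -> p = 5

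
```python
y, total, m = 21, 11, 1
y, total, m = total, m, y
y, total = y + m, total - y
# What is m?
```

Trace (tracking m):
y, total, m = (21, 11, 1)  # -> y = 21, total = 11, m = 1
y, total, m = (total, m, y)  # -> y = 11, total = 1, m = 21
y, total = (y + m, total - y)  # -> y = 32, total = -10

Answer: 21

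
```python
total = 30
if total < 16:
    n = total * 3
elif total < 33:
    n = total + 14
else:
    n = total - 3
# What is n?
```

Answer: 44

Derivation:
Trace (tracking n):
total = 30  # -> total = 30
if total < 16:  # condition is False
elif total < 33:  # condition is True
    n = total + 14  # -> n = 44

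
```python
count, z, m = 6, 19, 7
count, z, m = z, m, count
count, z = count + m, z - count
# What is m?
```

Answer: 6

Derivation:
Trace (tracking m):
count, z, m = (6, 19, 7)  # -> count = 6, z = 19, m = 7
count, z, m = (z, m, count)  # -> count = 19, z = 7, m = 6
count, z = (count + m, z - count)  # -> count = 25, z = -12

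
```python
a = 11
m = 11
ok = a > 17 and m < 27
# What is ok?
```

Answer: False

Derivation:
Trace (tracking ok):
a = 11  # -> a = 11
m = 11  # -> m = 11
ok = a > 17 and m < 27  # -> ok = False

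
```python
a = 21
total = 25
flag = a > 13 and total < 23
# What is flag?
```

Trace (tracking flag):
a = 21  # -> a = 21
total = 25  # -> total = 25
flag = a > 13 and total < 23  # -> flag = False

Answer: False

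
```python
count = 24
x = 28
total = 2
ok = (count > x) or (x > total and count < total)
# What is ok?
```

Trace (tracking ok):
count = 24  # -> count = 24
x = 28  # -> x = 28
total = 2  # -> total = 2
ok = count > x or (x > total and count < total)  # -> ok = False

Answer: False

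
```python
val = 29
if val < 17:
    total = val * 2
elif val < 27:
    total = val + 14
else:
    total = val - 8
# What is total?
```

Trace (tracking total):
val = 29  # -> val = 29
if val < 17:  # condition is False
elif val < 27:  # condition is False
else:
    total = val - 8  # -> total = 21

Answer: 21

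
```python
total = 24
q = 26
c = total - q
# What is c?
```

Trace (tracking c):
total = 24  # -> total = 24
q = 26  # -> q = 26
c = total - q  # -> c = -2

Answer: -2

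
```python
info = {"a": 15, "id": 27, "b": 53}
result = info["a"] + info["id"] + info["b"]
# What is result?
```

Answer: 95

Derivation:
Trace (tracking result):
info = {'a': 15, 'id': 27, 'b': 53}  # -> info = {'a': 15, 'id': 27, 'b': 53}
result = info['a'] + info['id'] + info['b']  # -> result = 95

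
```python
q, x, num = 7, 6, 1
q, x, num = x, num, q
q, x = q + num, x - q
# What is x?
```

Answer: -5

Derivation:
Trace (tracking x):
q, x, num = (7, 6, 1)  # -> q = 7, x = 6, num = 1
q, x, num = (x, num, q)  # -> q = 6, x = 1, num = 7
q, x = (q + num, x - q)  # -> q = 13, x = -5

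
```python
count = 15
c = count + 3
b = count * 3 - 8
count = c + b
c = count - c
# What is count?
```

Trace (tracking count):
count = 15  # -> count = 15
c = count + 3  # -> c = 18
b = count * 3 - 8  # -> b = 37
count = c + b  # -> count = 55
c = count - c  # -> c = 37

Answer: 55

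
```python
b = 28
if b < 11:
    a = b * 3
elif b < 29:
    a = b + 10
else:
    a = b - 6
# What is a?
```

Answer: 38

Derivation:
Trace (tracking a):
b = 28  # -> b = 28
if b < 11:  # condition is False
elif b < 29:  # condition is True
    a = b + 10  # -> a = 38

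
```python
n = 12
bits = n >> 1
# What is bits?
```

Trace (tracking bits):
n = 12  # -> n = 12
bits = n >> 1  # -> bits = 6

Answer: 6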